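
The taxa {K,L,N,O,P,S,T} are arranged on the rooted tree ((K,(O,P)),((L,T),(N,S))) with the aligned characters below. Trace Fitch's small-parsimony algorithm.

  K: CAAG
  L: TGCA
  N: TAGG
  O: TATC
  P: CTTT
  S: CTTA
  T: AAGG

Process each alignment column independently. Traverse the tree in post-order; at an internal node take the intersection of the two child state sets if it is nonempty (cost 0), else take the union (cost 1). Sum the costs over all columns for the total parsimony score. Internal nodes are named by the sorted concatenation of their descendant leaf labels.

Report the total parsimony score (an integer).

OP@0: {T} ∪ {C} = {C,T} (union, +1)
KOP@0: {C} ∩ {C,T} = {C} (intersection, +0)
LT@0: {T} ∪ {A} = {A,T} (union, +1)
NS@0: {T} ∪ {C} = {C,T} (union, +1)
LNST@0: {A,T} ∩ {C,T} = {T} (intersection, +0)
KLNOPST@0: {C} ∪ {T} = {C,T} (union, +1)
OP@1: {A} ∪ {T} = {A,T} (union, +1)
KOP@1: {A} ∩ {A,T} = {A} (intersection, +0)
LT@1: {G} ∪ {A} = {A,G} (union, +1)
NS@1: {A} ∪ {T} = {A,T} (union, +1)
LNST@1: {A,G} ∩ {A,T} = {A} (intersection, +0)
KLNOPST@1: {A} ∩ {A} = {A} (intersection, +0)
OP@2: {T} ∩ {T} = {T} (intersection, +0)
KOP@2: {A} ∪ {T} = {A,T} (union, +1)
LT@2: {C} ∪ {G} = {C,G} (union, +1)
NS@2: {G} ∪ {T} = {G,T} (union, +1)
LNST@2: {C,G} ∩ {G,T} = {G} (intersection, +0)
KLNOPST@2: {A,T} ∪ {G} = {A,G,T} (union, +1)
OP@3: {C} ∪ {T} = {C,T} (union, +1)
KOP@3: {G} ∪ {C,T} = {C,G,T} (union, +1)
LT@3: {A} ∪ {G} = {A,G} (union, +1)
NS@3: {G} ∪ {A} = {A,G} (union, +1)
LNST@3: {A,G} ∩ {A,G} = {A,G} (intersection, +0)
KLNOPST@3: {C,G,T} ∩ {A,G} = {G} (intersection, +0)
per-site changes: [4, 3, 4, 4]; total = 15

15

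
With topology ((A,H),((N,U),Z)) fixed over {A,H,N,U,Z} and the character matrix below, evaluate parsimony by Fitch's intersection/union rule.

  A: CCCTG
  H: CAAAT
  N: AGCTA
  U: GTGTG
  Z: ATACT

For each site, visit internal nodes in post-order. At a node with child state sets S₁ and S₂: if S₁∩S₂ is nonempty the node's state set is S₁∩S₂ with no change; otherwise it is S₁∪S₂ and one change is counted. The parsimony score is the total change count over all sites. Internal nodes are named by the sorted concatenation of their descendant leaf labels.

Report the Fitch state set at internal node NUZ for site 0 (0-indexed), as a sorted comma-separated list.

[col 0] AH: children A:{C}, H:{C} ∩→ {C}; cost 0
[col 0] NU: children N:{A}, U:{G} ∪→ {A,G}; cost 1
[col 0] NUZ: children NU:{A,G}, Z:{A} ∩→ {A}; cost 0
[col 0] AHNUZ: children AH:{C}, NUZ:{A} ∪→ {A,C}; cost 1
[col 1] AH: children A:{C}, H:{A} ∪→ {A,C}; cost 1
[col 1] NU: children N:{G}, U:{T} ∪→ {G,T}; cost 1
[col 1] NUZ: children NU:{G,T}, Z:{T} ∩→ {T}; cost 0
[col 1] AHNUZ: children AH:{A,C}, NUZ:{T} ∪→ {A,C,T}; cost 1
[col 2] AH: children A:{C}, H:{A} ∪→ {A,C}; cost 1
[col 2] NU: children N:{C}, U:{G} ∪→ {C,G}; cost 1
[col 2] NUZ: children NU:{C,G}, Z:{A} ∪→ {A,C,G}; cost 1
[col 2] AHNUZ: children AH:{A,C}, NUZ:{A,C,G} ∩→ {A,C}; cost 0
[col 3] AH: children A:{T}, H:{A} ∪→ {A,T}; cost 1
[col 3] NU: children N:{T}, U:{T} ∩→ {T}; cost 0
[col 3] NUZ: children NU:{T}, Z:{C} ∪→ {C,T}; cost 1
[col 3] AHNUZ: children AH:{A,T}, NUZ:{C,T} ∩→ {T}; cost 0
[col 4] AH: children A:{G}, H:{T} ∪→ {G,T}; cost 1
[col 4] NU: children N:{A}, U:{G} ∪→ {A,G}; cost 1
[col 4] NUZ: children NU:{A,G}, Z:{T} ∪→ {A,G,T}; cost 1
[col 4] AHNUZ: children AH:{G,T}, NUZ:{A,G,T} ∩→ {G,T}; cost 0
per-site changes: [2, 3, 3, 2, 3]; total = 13

A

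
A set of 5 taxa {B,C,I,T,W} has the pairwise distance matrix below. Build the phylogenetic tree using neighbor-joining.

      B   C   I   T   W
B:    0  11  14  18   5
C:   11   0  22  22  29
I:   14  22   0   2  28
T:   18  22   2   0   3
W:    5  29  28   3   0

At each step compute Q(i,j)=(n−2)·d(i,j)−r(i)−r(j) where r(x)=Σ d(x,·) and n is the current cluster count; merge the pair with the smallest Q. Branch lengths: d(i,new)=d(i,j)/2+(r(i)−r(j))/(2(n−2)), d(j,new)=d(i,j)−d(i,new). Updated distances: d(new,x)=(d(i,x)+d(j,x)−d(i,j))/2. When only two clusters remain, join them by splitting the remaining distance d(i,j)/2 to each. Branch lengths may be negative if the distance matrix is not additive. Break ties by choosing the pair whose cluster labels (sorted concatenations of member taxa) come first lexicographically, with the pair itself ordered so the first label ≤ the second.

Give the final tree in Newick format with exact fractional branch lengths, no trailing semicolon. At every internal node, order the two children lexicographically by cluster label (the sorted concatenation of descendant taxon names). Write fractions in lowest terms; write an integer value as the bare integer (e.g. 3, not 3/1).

(((B:-2,C:13):19/4,(I:9/2,T:-5/2):31/4):27/8,W:27/8)

iteration 1: select I,T (d=2, Q=-105); attach at lengths (9/2, -5/2); label the merged cluster IT
  updated: d(B,IT)=15, d(C,IT)=21, d(IT,W)=29/2
iteration 2: select B,C (d=11, Q=-70); attach at lengths (-2, 13); label the merged cluster BC
  updated: d(BC,IT)=25/2, d(BC,W)=23/2
iteration 3: select BC,IT (d=25/2, Q=-77/2); attach at lengths (19/4, 31/4); label the merged cluster BCIT
  updated: d(BCIT,W)=27/4
iteration 4: select BCIT,W (d=27/4); attach at lengths (27/8, 27/8); label the merged cluster BCITW
final tree: (((B:-2,C:13):19/4,(I:9/2,T:-5/2):31/4):27/8,W:27/8)
total length: 129/4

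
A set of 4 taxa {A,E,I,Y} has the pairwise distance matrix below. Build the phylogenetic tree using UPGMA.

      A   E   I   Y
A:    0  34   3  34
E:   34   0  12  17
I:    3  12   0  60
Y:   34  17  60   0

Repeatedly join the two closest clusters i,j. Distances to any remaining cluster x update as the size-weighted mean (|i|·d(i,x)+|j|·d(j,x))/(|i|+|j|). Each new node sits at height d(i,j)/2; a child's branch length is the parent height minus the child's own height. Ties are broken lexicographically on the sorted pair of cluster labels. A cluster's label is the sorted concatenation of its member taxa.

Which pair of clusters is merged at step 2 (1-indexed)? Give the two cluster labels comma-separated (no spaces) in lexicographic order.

E,Y

1. join A+I (d=3) ⇒ AI; edges |A|=3/2, |I|=3/2
  updated: d(AI,E)=23, d(AI,Y)=47
2. join E+Y (d=17) ⇒ EY; edges |E|=17/2, |Y|=17/2
  updated: d(AI,EY)=35
3. join AI+EY (d=35) ⇒ AEIY; edges |AI|=16, |EY|=9
final tree: ((A:3/2,I:3/2):16,(E:17/2,Y:17/2):9)
total length: 45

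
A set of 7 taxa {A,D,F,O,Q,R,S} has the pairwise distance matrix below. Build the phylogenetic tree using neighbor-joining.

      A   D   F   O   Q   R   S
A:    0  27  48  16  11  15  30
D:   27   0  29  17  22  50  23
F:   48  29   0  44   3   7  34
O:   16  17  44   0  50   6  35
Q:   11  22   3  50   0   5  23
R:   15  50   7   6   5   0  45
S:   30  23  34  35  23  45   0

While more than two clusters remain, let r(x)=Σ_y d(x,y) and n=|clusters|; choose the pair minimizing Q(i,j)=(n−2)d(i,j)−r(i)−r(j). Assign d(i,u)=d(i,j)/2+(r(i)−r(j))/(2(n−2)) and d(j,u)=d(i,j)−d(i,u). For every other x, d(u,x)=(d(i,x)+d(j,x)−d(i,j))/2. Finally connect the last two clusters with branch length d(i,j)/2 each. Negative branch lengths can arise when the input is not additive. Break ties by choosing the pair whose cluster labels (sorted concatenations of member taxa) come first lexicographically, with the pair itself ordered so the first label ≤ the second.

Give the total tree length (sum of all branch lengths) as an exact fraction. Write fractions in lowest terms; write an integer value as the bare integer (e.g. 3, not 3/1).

1081/16

step 1: merge (O,R) at d=6, Q=-266; branch lengths O→7, R→-1; new cluster OR
  updated: d(A,OR)=25/2, d(D,OR)=61/2, d(F,OR)=45/2, d(OR,Q)=49/2, d(OR,S)=37
step 2: merge (F,Q) at d=3, Q=-208; branch lengths F→65/8, Q→-41/8; new cluster FQ
  updated: d(A,FQ)=28, d(D,FQ)=24, d(FQ,OR)=22, d(FQ,S)=27
step 3: merge (A,OR) at d=25/2, Q=-162; branch lengths A→11/2, OR→7; new cluster AOR
  updated: d(AOR,D)=45/2, d(AOR,FQ)=75/4, d(AOR,S)=109/4
step 4: merge (AOR,FQ) at d=75/4, Q=-403/4; branch lengths AOR→145/16, FQ→155/16; new cluster AFOQR
  updated: d(AFOQR,D)=111/8, d(AFOQR,S)=71/4
step 5: merge (AFOQR,D) at d=111/8, Q=-437/8; branch lengths AFOQR→69/16, D→153/16; new cluster ADFOQR
  updated: d(ADFOQR,S)=215/16
step 6: merge (ADFOQR,S) at d=215/16; branch lengths ADFOQR→215/32, S→215/32; new cluster ADFOQRS
final tree: ((((A:11/2,(O:7,R:-1):7):145/16,(F:65/8,Q:-41/8):155/16):69/16,D:153/16):215/32,S:215/32)
total length: 1081/16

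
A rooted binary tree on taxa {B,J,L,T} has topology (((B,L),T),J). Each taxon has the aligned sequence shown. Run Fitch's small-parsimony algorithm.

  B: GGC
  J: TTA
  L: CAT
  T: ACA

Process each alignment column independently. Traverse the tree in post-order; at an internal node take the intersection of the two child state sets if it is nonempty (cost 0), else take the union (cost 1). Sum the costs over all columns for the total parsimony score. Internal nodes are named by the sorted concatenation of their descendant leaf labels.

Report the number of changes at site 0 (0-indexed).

[col 0] BL: children B:{G}, L:{C} ∪→ {C,G}; cost 1
[col 0] BLT: children BL:{C,G}, T:{A} ∪→ {A,C,G}; cost 1
[col 0] BJLT: children BLT:{A,C,G}, J:{T} ∪→ {A,C,G,T}; cost 1
[col 1] BL: children B:{G}, L:{A} ∪→ {A,G}; cost 1
[col 1] BLT: children BL:{A,G}, T:{C} ∪→ {A,C,G}; cost 1
[col 1] BJLT: children BLT:{A,C,G}, J:{T} ∪→ {A,C,G,T}; cost 1
[col 2] BL: children B:{C}, L:{T} ∪→ {C,T}; cost 1
[col 2] BLT: children BL:{C,T}, T:{A} ∪→ {A,C,T}; cost 1
[col 2] BJLT: children BLT:{A,C,T}, J:{A} ∩→ {A}; cost 0
per-site changes: [3, 3, 2]; total = 8

3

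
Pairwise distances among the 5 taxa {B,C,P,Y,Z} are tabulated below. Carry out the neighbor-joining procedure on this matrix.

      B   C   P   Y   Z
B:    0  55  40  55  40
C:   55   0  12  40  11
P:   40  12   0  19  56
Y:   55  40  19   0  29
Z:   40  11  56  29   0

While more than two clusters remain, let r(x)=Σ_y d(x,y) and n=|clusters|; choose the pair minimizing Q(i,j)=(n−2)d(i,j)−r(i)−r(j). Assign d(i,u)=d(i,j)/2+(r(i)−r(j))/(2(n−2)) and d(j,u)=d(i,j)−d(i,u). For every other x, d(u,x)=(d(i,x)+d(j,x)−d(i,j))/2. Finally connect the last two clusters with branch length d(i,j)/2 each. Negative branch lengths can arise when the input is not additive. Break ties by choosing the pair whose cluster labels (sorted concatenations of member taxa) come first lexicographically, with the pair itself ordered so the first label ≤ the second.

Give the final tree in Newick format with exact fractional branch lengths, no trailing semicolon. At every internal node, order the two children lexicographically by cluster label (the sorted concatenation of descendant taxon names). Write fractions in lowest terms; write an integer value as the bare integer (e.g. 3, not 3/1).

(((B:243/8,(C:5/2,Z:17/2):93/8):61/8,P:45/8):107/16,Y:107/16)

iteration 1: select C,Z (d=11, Q=-221); attach at lengths (5/2, 17/2); label the merged cluster CZ
  updated: d(B,CZ)=42, d(CZ,P)=57/2, d(CZ,Y)=29
iteration 2: select B,CZ (d=42, Q=-305/2); attach at lengths (243/8, 93/8); label the merged cluster BCZ
  updated: d(BCZ,P)=53/4, d(BCZ,Y)=21
iteration 3: select BCZ,P (d=53/4, Q=-213/4); attach at lengths (61/8, 45/8); label the merged cluster BCPZ
  updated: d(BCPZ,Y)=107/8
iteration 4: select BCPZ,Y (d=107/8); attach at lengths (107/16, 107/16); label the merged cluster BCPYZ
final tree: (((B:243/8,(C:5/2,Z:17/2):93/8):61/8,P:45/8):107/16,Y:107/16)
total length: 637/8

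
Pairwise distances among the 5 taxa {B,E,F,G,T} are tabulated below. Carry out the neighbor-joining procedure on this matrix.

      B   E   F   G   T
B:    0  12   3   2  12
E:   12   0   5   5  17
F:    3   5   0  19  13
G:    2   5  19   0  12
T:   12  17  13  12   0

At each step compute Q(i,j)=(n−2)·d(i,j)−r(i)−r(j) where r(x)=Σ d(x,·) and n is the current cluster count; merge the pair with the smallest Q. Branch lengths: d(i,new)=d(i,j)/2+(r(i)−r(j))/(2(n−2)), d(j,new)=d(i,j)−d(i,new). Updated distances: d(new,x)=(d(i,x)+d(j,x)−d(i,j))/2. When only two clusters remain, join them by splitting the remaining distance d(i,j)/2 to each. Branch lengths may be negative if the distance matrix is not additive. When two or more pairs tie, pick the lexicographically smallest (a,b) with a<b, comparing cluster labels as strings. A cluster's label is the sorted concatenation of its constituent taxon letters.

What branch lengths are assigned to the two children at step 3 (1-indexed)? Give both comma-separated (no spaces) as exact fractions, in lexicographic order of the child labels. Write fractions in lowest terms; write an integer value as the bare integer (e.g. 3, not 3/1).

1. join E+F (d=5, Q=-64) ⇒ EF; edges |E|=7/3, |F|=8/3
  updated: d(B,EF)=5, d(EF,G)=19/2, d(EF,T)=25/2
2. join B+G (d=2, Q=-77/2) ⇒ BG; edges |B|=-1/8, |G|=17/8
  updated: d(BG,EF)=25/4, d(BG,T)=11
3. join BG+EF (d=25/4, Q=-119/4) ⇒ BEFG; edges |BG|=19/8, |EF|=31/8
  updated: d(BEFG,T)=69/8
4. join BEFG+T (d=69/8) ⇒ BEFGT; edges |BEFG|=69/16, |T|=69/16
final tree: (((B:-1/8,G:17/8):19/8,(E:7/3,F:8/3):31/8):69/16,T:69/16)
total length: 175/8

19/8,31/8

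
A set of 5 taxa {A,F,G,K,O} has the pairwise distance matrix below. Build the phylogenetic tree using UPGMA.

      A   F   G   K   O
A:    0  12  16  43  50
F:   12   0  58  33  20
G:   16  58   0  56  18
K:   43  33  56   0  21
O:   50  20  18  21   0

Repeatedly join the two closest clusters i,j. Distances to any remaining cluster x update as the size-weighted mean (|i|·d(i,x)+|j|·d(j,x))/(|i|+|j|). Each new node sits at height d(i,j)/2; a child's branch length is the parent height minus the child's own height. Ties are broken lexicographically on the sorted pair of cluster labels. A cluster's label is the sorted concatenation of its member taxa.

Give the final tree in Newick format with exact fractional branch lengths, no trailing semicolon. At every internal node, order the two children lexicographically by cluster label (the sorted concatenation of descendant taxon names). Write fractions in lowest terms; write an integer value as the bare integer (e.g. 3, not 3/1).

(((A:6,F:6):12,(G:9,O:9):9):9/8,K:153/8)

1. join A+F (d=12) ⇒ AF; edges |A|=6, |F|=6
  updated: d(AF,G)=37, d(AF,K)=38, d(AF,O)=35
2. join G+O (d=18) ⇒ GO; edges |G|=9, |O|=9
  updated: d(AF,GO)=36, d(GO,K)=77/2
3. join AF+GO (d=36) ⇒ AFGO; edges |AF|=12, |GO|=9
  updated: d(AFGO,K)=153/4
4. join AFGO+K (d=153/4) ⇒ AFGKO; edges |AFGO|=9/8, |K|=153/8
final tree: (((A:6,F:6):12,(G:9,O:9):9):9/8,K:153/8)
total length: 285/4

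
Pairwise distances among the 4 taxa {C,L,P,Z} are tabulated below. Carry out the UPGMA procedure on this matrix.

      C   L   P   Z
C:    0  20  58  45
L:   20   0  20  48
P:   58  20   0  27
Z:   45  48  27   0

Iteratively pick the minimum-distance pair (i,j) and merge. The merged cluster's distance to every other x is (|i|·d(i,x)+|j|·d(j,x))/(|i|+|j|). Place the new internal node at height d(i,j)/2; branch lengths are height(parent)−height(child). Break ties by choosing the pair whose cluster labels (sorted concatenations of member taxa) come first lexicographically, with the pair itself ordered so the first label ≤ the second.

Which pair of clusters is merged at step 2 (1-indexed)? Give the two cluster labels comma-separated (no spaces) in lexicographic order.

P,Z

step 1: merge (C,L) at d=20; branch lengths C→10, L→10; new cluster CL
  updated: d(CL,P)=39, d(CL,Z)=93/2
step 2: merge (P,Z) at d=27; branch lengths P→27/2, Z→27/2; new cluster PZ
  updated: d(CL,PZ)=171/4
step 3: merge (CL,PZ) at d=171/4; branch lengths CL→91/8, PZ→63/8; new cluster CLPZ
final tree: ((C:10,L:10):91/8,(P:27/2,Z:27/2):63/8)
total length: 265/4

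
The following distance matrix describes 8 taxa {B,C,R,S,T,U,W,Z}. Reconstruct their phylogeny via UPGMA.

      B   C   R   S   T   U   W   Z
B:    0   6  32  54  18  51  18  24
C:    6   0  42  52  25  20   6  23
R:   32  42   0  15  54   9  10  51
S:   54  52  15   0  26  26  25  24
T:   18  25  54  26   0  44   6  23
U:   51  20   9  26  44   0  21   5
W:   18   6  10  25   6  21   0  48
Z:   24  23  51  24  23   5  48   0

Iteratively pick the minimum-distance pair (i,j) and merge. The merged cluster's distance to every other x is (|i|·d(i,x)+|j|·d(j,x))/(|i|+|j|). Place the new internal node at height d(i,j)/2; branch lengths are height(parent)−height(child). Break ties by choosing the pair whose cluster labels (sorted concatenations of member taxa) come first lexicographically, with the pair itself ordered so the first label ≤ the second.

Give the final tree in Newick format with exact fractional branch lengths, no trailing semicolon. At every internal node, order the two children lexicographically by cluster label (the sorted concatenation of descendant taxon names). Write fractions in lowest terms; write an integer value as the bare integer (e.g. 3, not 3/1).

(((B:3,C:3):43/8,(T:3,W:3):43/8):281/32,((R:15/2,S:15/2):25/4,(U:5/2,Z:5/2):45/4):109/32)

step 1: merge (U,Z) at d=5; branch lengths U→5/2, Z→5/2; new cluster UZ
  updated: d(B,UZ)=75/2, d(C,UZ)=43/2, d(R,UZ)=30, d(S,UZ)=25, d(T,UZ)=67/2, d(UZ,W)=69/2
step 2: merge (B,C) at d=6; branch lengths B→3, C→3; new cluster BC
  updated: d(BC,R)=37, d(BC,S)=53, d(BC,T)=43/2, d(BC,UZ)=59/2, d(BC,W)=12
step 3: merge (T,W) at d=6; branch lengths T→3, W→3; new cluster TW
  updated: d(BC,TW)=67/4, d(R,TW)=32, d(S,TW)=51/2, d(TW,UZ)=34
step 4: merge (R,S) at d=15; branch lengths R→15/2, S→15/2; new cluster RS
  updated: d(BC,RS)=45, d(RS,TW)=115/4, d(RS,UZ)=55/2
step 5: merge (BC,TW) at d=67/4; branch lengths BC→43/8, TW→43/8; new cluster BCTW
  updated: d(BCTW,RS)=295/8, d(BCTW,UZ)=127/4
step 6: merge (RS,UZ) at d=55/2; branch lengths RS→25/4, UZ→45/4; new cluster RSUZ
  updated: d(BCTW,RSUZ)=549/16
step 7: merge (BCTW,RSUZ) at d=549/16; branch lengths BCTW→281/32, RSUZ→109/32; new cluster BCRSTUWZ
final tree: (((B:3,C:3):43/8,(T:3,W:3):43/8):281/32,((R:15/2,S:15/2):25/4,(U:5/2,Z:5/2):45/4):109/32)
total length: 1159/16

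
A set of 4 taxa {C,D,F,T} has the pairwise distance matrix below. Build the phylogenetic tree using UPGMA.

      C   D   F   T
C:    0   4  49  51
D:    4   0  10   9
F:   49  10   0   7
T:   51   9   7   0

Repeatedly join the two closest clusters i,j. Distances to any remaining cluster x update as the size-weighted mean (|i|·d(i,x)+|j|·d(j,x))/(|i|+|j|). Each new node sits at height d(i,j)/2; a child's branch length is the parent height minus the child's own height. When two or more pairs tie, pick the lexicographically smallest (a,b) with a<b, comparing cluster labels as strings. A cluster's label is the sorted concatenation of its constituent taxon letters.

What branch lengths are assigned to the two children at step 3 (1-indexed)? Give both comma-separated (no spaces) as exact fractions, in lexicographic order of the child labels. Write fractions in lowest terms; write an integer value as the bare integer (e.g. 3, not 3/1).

103/8,91/8

iteration 1: select C,D (d=4); attach at lengths (2, 2); label the merged cluster CD
  updated: d(CD,F)=59/2, d(CD,T)=30
iteration 2: select F,T (d=7); attach at lengths (7/2, 7/2); label the merged cluster FT
  updated: d(CD,FT)=119/4
iteration 3: select CD,FT (d=119/4); attach at lengths (103/8, 91/8); label the merged cluster CDFT
final tree: ((C:2,D:2):103/8,(F:7/2,T:7/2):91/8)
total length: 141/4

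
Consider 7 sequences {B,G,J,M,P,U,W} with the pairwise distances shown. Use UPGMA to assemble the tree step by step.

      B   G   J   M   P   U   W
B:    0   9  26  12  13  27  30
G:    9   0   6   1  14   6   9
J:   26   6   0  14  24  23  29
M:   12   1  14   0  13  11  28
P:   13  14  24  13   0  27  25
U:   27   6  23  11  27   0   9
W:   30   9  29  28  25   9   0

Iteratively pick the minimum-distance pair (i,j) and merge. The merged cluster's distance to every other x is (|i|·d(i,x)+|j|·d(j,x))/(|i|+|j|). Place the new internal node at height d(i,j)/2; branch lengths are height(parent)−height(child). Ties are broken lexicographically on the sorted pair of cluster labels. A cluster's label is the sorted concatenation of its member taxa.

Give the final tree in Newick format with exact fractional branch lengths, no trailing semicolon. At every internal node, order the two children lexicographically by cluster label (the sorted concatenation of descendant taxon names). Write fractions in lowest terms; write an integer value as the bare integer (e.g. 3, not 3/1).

1. join G+M (d=1) ⇒ GM; edges |G|=1/2, |M|=1/2
  updated: d(B,GM)=21/2, d(GM,J)=10, d(GM,P)=27/2, d(GM,U)=17/2, d(GM,W)=37/2
2. join GM+U (d=17/2) ⇒ GMU; edges |GM|=15/4, |U|=17/4
  updated: d(B,GMU)=16, d(GMU,J)=43/3, d(GMU,P)=18, d(GMU,W)=46/3
3. join B+P (d=13) ⇒ BP; edges |B|=13/2, |P|=13/2
  updated: d(BP,GMU)=17, d(BP,J)=25, d(BP,W)=55/2
4. join GMU+J (d=43/3) ⇒ GJMU; edges |GMU|=35/12, |J|=43/6
  updated: d(BP,GJMU)=19, d(GJMU,W)=75/4
5. join GJMU+W (d=75/4) ⇒ GJMUW; edges |GJMU|=53/24, |W|=75/8
  updated: d(BP,GJMUW)=207/10
6. join BP+GJMUW (d=207/10) ⇒ BGJMPUW; edges |BP|=77/20, |GJMUW|=39/40
final tree: ((B:13/2,P:13/2):77/20,((((G:1/2,M:1/2):15/4,U:17/4):35/12,J:43/6):53/24,W:75/8):39/40)
total length: 5819/120

((B:13/2,P:13/2):77/20,((((G:1/2,M:1/2):15/4,U:17/4):35/12,J:43/6):53/24,W:75/8):39/40)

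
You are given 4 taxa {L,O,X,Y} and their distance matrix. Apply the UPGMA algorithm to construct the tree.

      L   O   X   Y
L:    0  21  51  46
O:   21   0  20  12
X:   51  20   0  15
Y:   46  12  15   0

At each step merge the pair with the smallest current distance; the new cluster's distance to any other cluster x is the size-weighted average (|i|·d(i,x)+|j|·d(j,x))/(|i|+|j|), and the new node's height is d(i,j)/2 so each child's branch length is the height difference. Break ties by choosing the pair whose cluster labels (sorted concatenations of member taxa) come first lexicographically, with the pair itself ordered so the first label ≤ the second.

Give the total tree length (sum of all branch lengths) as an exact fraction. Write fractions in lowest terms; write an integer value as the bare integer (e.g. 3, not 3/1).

iteration 1: select O,Y (d=12); attach at lengths (6, 6); label the merged cluster OY
  updated: d(L,OY)=67/2, d(OY,X)=35/2
iteration 2: select OY,X (d=35/2); attach at lengths (11/4, 35/4); label the merged cluster OXY
  updated: d(L,OXY)=118/3
iteration 3: select L,OXY (d=118/3); attach at lengths (59/3, 131/12); label the merged cluster LOXY
final tree: (L:59/3,((O:6,Y:6):11/4,X:35/4):131/12)
total length: 649/12

649/12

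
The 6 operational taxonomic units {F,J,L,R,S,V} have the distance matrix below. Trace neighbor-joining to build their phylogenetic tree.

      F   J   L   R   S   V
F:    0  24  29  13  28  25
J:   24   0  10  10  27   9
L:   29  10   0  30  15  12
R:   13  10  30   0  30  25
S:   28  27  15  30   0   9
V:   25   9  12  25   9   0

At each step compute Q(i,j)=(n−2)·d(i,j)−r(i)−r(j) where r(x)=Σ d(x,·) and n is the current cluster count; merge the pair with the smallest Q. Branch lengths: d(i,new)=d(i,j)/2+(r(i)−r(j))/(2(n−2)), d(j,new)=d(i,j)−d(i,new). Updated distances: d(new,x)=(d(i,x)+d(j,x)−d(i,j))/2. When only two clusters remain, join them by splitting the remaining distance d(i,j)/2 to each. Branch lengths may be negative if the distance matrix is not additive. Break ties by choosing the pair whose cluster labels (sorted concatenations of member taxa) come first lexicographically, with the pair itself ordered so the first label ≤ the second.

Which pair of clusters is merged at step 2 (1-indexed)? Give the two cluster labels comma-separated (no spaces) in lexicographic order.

FR,J

1. join F+R (d=13, Q=-175) ⇒ FR; edges |F|=63/8, |R|=41/8
  updated: d(FR,J)=21/2, d(FR,L)=23, d(FR,S)=45/2, d(FR,V)=37/2
2. join FR+J (d=21/2, Q=-199/2) ⇒ FJR; edges |FR|=33/4, |J|=9/4
  updated: d(FJR,L)=45/4, d(FJR,S)=39/2, d(FJR,V)=17/2
3. join FJR+L (d=45/4, Q=-55) ⇒ FJLR; edges |FJR|=47/8, |L|=43/8
  updated: d(FJLR,S)=93/8, d(FJLR,V)=37/8
4. join FJLR+S (d=93/8, Q=-101/4) ⇒ FJLRS; edges |FJLR|=29/8, |S|=8
  updated: d(FJLRS,V)=1
5. join FJLRS+V (d=1) ⇒ FJLRSV; edges |FJLRS|=1/2, |V|=1/2
final tree: (((((F:63/8,R:41/8):33/4,J:9/4):47/8,L:43/8):29/8,S:8):1/2,V:1/2)
total length: 379/8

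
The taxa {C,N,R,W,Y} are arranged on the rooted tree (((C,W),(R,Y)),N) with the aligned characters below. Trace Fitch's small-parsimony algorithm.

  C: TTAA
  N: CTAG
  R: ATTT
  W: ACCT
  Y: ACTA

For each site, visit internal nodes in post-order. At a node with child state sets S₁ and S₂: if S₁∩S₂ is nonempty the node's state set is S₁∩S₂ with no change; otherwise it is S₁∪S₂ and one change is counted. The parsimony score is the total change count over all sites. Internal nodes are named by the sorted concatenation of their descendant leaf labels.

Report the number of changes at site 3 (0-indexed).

[col 0] CW: children C:{T}, W:{A} ∪→ {A,T}; cost 1
[col 0] RY: children R:{A}, Y:{A} ∩→ {A}; cost 0
[col 0] CRWY: children CW:{A,T}, RY:{A} ∩→ {A}; cost 0
[col 0] CNRWY: children CRWY:{A}, N:{C} ∪→ {A,C}; cost 1
[col 1] CW: children C:{T}, W:{C} ∪→ {C,T}; cost 1
[col 1] RY: children R:{T}, Y:{C} ∪→ {C,T}; cost 1
[col 1] CRWY: children CW:{C,T}, RY:{C,T} ∩→ {C,T}; cost 0
[col 1] CNRWY: children CRWY:{C,T}, N:{T} ∩→ {T}; cost 0
[col 2] CW: children C:{A}, W:{C} ∪→ {A,C}; cost 1
[col 2] RY: children R:{T}, Y:{T} ∩→ {T}; cost 0
[col 2] CRWY: children CW:{A,C}, RY:{T} ∪→ {A,C,T}; cost 1
[col 2] CNRWY: children CRWY:{A,C,T}, N:{A} ∩→ {A}; cost 0
[col 3] CW: children C:{A}, W:{T} ∪→ {A,T}; cost 1
[col 3] RY: children R:{T}, Y:{A} ∪→ {A,T}; cost 1
[col 3] CRWY: children CW:{A,T}, RY:{A,T} ∩→ {A,T}; cost 0
[col 3] CNRWY: children CRWY:{A,T}, N:{G} ∪→ {A,G,T}; cost 1
per-site changes: [2, 2, 2, 3]; total = 9

3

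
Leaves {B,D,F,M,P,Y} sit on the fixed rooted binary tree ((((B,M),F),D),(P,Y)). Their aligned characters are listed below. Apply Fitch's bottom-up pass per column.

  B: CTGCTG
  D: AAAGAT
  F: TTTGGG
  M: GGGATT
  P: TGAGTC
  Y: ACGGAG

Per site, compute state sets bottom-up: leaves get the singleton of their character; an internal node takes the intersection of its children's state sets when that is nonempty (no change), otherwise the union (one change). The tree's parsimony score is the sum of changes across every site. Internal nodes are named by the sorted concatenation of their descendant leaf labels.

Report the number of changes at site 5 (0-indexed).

3

BM@0: {C} ∪ {G} = {C,G} (union, +1)
BFM@0: {C,G} ∪ {T} = {C,G,T} (union, +1)
BDFM@0: {C,G,T} ∪ {A} = {A,C,G,T} (union, +1)
PY@0: {T} ∪ {A} = {A,T} (union, +1)
BDFMPY@0: {A,C,G,T} ∩ {A,T} = {A,T} (intersection, +0)
BM@1: {T} ∪ {G} = {G,T} (union, +1)
BFM@1: {G,T} ∩ {T} = {T} (intersection, +0)
BDFM@1: {T} ∪ {A} = {A,T} (union, +1)
PY@1: {G} ∪ {C} = {C,G} (union, +1)
BDFMPY@1: {A,T} ∪ {C,G} = {A,C,G,T} (union, +1)
BM@2: {G} ∩ {G} = {G} (intersection, +0)
BFM@2: {G} ∪ {T} = {G,T} (union, +1)
BDFM@2: {G,T} ∪ {A} = {A,G,T} (union, +1)
PY@2: {A} ∪ {G} = {A,G} (union, +1)
BDFMPY@2: {A,G,T} ∩ {A,G} = {A,G} (intersection, +0)
BM@3: {C} ∪ {A} = {A,C} (union, +1)
BFM@3: {A,C} ∪ {G} = {A,C,G} (union, +1)
BDFM@3: {A,C,G} ∩ {G} = {G} (intersection, +0)
PY@3: {G} ∩ {G} = {G} (intersection, +0)
BDFMPY@3: {G} ∩ {G} = {G} (intersection, +0)
BM@4: {T} ∩ {T} = {T} (intersection, +0)
BFM@4: {T} ∪ {G} = {G,T} (union, +1)
BDFM@4: {G,T} ∪ {A} = {A,G,T} (union, +1)
PY@4: {T} ∪ {A} = {A,T} (union, +1)
BDFMPY@4: {A,G,T} ∩ {A,T} = {A,T} (intersection, +0)
BM@5: {G} ∪ {T} = {G,T} (union, +1)
BFM@5: {G,T} ∩ {G} = {G} (intersection, +0)
BDFM@5: {G} ∪ {T} = {G,T} (union, +1)
PY@5: {C} ∪ {G} = {C,G} (union, +1)
BDFMPY@5: {G,T} ∩ {C,G} = {G} (intersection, +0)
per-site changes: [4, 4, 3, 2, 3, 3]; total = 19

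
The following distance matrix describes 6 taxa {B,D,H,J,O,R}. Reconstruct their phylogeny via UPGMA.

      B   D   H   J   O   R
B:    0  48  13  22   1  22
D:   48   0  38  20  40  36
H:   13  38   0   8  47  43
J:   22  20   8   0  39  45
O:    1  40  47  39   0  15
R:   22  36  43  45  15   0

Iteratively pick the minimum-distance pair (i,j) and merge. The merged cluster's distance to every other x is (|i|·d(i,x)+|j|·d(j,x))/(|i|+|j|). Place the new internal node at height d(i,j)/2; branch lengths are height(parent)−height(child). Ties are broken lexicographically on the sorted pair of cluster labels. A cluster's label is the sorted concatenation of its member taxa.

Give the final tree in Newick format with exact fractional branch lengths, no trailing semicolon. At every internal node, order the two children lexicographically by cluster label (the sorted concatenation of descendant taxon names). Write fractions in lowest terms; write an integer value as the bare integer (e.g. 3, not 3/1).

(((B:1/2,O:1/2):35/4,R:37/4):37/4,(D:29/2,(H:4,J:4):21/2):4)

1. join B+O (d=1) ⇒ BO; edges |B|=1/2, |O|=1/2
  updated: d(BO,D)=44, d(BO,H)=30, d(BO,J)=61/2, d(BO,R)=37/2
2. join H+J (d=8) ⇒ HJ; edges |H|=4, |J|=4
  updated: d(BO,HJ)=121/4, d(D,HJ)=29, d(HJ,R)=44
3. join BO+R (d=37/2) ⇒ BOR; edges |BO|=35/4, |R|=37/4
  updated: d(BOR,D)=124/3, d(BOR,HJ)=209/6
4. join D+HJ (d=29) ⇒ DHJ; edges |D|=29/2, |HJ|=21/2
  updated: d(BOR,DHJ)=37
5. join BOR+DHJ (d=37) ⇒ BDHJOR; edges |BOR|=37/4, |DHJ|=4
final tree: (((B:1/2,O:1/2):35/4,R:37/4):37/4,(D:29/2,(H:4,J:4):21/2):4)
total length: 261/4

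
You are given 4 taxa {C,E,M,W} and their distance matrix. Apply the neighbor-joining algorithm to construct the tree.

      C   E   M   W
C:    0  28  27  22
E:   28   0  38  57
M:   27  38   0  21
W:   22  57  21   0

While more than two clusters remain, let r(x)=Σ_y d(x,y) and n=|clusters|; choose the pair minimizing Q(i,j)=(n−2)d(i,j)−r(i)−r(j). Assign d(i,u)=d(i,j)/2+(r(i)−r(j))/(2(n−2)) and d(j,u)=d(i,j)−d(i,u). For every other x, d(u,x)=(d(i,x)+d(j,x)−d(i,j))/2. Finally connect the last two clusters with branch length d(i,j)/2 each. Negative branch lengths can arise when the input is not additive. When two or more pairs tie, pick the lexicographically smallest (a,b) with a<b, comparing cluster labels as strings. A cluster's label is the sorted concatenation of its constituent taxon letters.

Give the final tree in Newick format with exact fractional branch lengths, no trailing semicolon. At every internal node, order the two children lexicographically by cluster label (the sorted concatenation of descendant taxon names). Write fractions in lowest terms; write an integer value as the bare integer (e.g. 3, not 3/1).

step 1: merge (C,E) at d=28, Q=-144; branch lengths C→5/2, E→51/2; new cluster CE
  updated: d(CE,M)=37/2, d(CE,W)=51/2
step 2: merge (CE,M) at d=37/2, Q=-65; branch lengths CE→23/2, M→7; new cluster CEM
  updated: d(CEM,W)=14
step 3: merge (CEM,W) at d=14; branch lengths CEM→7, W→7; new cluster CEMW
final tree: (((C:5/2,E:51/2):23/2,M:7):7,W:7)
total length: 121/2

(((C:5/2,E:51/2):23/2,M:7):7,W:7)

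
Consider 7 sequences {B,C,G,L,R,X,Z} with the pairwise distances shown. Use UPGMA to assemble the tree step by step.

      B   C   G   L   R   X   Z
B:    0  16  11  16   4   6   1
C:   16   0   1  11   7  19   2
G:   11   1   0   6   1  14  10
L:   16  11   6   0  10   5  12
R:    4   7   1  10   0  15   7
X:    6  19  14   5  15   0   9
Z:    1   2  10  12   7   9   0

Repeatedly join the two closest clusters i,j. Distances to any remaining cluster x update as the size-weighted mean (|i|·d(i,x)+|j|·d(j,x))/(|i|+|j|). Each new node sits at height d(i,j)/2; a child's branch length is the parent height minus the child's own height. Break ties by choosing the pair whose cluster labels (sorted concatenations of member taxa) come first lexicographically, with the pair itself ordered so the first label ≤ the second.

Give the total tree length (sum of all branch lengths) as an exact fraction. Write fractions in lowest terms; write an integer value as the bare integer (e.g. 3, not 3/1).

step 1: merge (B,Z) at d=1; branch lengths B→1/2, Z→1/2; new cluster BZ
  updated: d(BZ,C)=9, d(BZ,G)=21/2, d(BZ,L)=14, d(BZ,R)=11/2, d(BZ,X)=15/2
step 2: merge (C,G) at d=1; branch lengths C→1/2, G→1/2; new cluster CG
  updated: d(BZ,CG)=39/4, d(CG,L)=17/2, d(CG,R)=4, d(CG,X)=33/2
step 3: merge (CG,R) at d=4; branch lengths CG→3/2, R→2; new cluster CGR
  updated: d(BZ,CGR)=25/3, d(CGR,L)=9, d(CGR,X)=16
step 4: merge (L,X) at d=5; branch lengths L→5/2, X→5/2; new cluster LX
  updated: d(BZ,LX)=43/4, d(CGR,LX)=25/2
step 5: merge (BZ,CGR) at d=25/3; branch lengths BZ→11/3, CGR→13/6; new cluster BCGRZ
  updated: d(BCGRZ,LX)=59/5
step 6: merge (BCGRZ,LX) at d=59/5; branch lengths BCGRZ→26/15, LX→17/5; new cluster BCGLRXZ
final tree: (((B:1/2,Z:1/2):11/3,((C:1/2,G:1/2):3/2,R:2):13/6):26/15,(L:5/2,X:5/2):17/5)
total length: 322/15

322/15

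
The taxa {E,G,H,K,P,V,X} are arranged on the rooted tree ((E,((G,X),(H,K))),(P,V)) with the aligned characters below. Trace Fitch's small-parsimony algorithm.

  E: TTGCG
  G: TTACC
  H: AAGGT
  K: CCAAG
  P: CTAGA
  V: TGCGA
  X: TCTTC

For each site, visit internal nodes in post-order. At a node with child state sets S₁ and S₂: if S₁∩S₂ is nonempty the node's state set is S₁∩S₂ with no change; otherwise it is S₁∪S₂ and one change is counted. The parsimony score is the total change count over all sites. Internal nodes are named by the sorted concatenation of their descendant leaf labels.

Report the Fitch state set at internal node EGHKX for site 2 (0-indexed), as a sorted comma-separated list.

site 0, node GX: G={T} ∩ X={T} → {T} (+0)
site 0, node HK: H={A} ∪ K={C} → {A,C} (+1)
site 0, node GHKX: GX={T} ∪ HK={A,C} → {A,C,T} (+1)
site 0, node EGHKX: E={T} ∩ GHKX={A,C,T} → {T} (+0)
site 0, node PV: P={C} ∪ V={T} → {C,T} (+1)
site 0, node EGHKPVX: EGHKX={T} ∩ PV={C,T} → {T} (+0)
site 1, node GX: G={T} ∪ X={C} → {C,T} (+1)
site 1, node HK: H={A} ∪ K={C} → {A,C} (+1)
site 1, node GHKX: GX={C,T} ∩ HK={A,C} → {C} (+0)
site 1, node EGHKX: E={T} ∪ GHKX={C} → {C,T} (+1)
site 1, node PV: P={T} ∪ V={G} → {G,T} (+1)
site 1, node EGHKPVX: EGHKX={C,T} ∩ PV={G,T} → {T} (+0)
site 2, node GX: G={A} ∪ X={T} → {A,T} (+1)
site 2, node HK: H={G} ∪ K={A} → {A,G} (+1)
site 2, node GHKX: GX={A,T} ∩ HK={A,G} → {A} (+0)
site 2, node EGHKX: E={G} ∪ GHKX={A} → {A,G} (+1)
site 2, node PV: P={A} ∪ V={C} → {A,C} (+1)
site 2, node EGHKPVX: EGHKX={A,G} ∩ PV={A,C} → {A} (+0)
site 3, node GX: G={C} ∪ X={T} → {C,T} (+1)
site 3, node HK: H={G} ∪ K={A} → {A,G} (+1)
site 3, node GHKX: GX={C,T} ∪ HK={A,G} → {A,C,G,T} (+1)
site 3, node EGHKX: E={C} ∩ GHKX={A,C,G,T} → {C} (+0)
site 3, node PV: P={G} ∩ V={G} → {G} (+0)
site 3, node EGHKPVX: EGHKX={C} ∪ PV={G} → {C,G} (+1)
site 4, node GX: G={C} ∩ X={C} → {C} (+0)
site 4, node HK: H={T} ∪ K={G} → {G,T} (+1)
site 4, node GHKX: GX={C} ∪ HK={G,T} → {C,G,T} (+1)
site 4, node EGHKX: E={G} ∩ GHKX={C,G,T} → {G} (+0)
site 4, node PV: P={A} ∩ V={A} → {A} (+0)
site 4, node EGHKPVX: EGHKX={G} ∪ PV={A} → {A,G} (+1)
per-site changes: [3, 4, 4, 4, 3]; total = 18

A,G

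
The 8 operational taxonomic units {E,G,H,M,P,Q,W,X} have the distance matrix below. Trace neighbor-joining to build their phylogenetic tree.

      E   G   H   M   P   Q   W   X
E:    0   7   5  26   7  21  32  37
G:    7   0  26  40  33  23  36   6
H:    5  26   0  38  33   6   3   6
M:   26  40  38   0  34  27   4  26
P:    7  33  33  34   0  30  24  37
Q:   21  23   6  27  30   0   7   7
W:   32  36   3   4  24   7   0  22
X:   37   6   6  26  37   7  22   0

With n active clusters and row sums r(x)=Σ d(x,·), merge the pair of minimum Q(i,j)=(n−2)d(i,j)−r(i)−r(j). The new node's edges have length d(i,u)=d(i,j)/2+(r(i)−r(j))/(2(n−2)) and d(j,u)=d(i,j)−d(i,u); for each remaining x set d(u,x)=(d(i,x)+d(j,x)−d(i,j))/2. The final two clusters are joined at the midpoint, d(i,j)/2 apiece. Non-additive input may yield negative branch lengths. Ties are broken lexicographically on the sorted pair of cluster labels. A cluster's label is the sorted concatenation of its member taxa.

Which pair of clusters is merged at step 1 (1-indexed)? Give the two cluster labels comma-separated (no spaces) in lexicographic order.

M,W

1. join M+W (d=4, Q=-299) ⇒ MW; edges |M|=91/12, |W|=-43/12
  updated: d(E,MW)=27, d(G,MW)=36, d(H,MW)=37/2, d(MW,P)=27, d(MW,Q)=15, d(MW,X)=22
2. join E+P (d=7, Q=-236) ⇒ EP; edges |E|=-14/5, |P|=49/5
  updated: d(EP,G)=33/2, d(EP,H)=31/2, d(EP,MW)=47/2, d(EP,Q)=22, d(EP,X)=67/2
3. join G+X (d=6, Q=-158) ⇒ GX; edges |G|=57/8, |X|=-9/8
  updated: d(EP,GX)=22, d(GX,H)=13, d(GX,MW)=26, d(GX,Q)=12
4. join EP+MW (d=47/2, Q=-191/2) ⇒ EMPW; edges |EP|=47/4, |MW|=47/4
  updated: d(EMPW,GX)=49/4, d(EMPW,H)=21/4, d(EMPW,Q)=27/4
5. join EMPW+H (d=21/4, Q=-38) ⇒ EHMPW; edges |EMPW|=21/8, |H|=21/8
  updated: d(EHMPW,GX)=10, d(EHMPW,Q)=15/4
6. join EHMPW+GX (d=10, Q=-103/4) ⇒ EGHMPWX; edges |EHMPW|=7/8, |GX|=73/8
  updated: d(EGHMPWX,Q)=23/8
7. join EGHMPWX+Q (d=23/8) ⇒ EGHMPQWX; edges |EGHMPWX|=23/16, |Q|=23/16
final tree: (((((E:-14/5,P:49/5):47/4,(M:91/12,W:-43/12):47/4):21/8,H:21/8):7/8,(G:57/8,X:-9/8):73/8):23/16,Q:23/16)
total length: 469/8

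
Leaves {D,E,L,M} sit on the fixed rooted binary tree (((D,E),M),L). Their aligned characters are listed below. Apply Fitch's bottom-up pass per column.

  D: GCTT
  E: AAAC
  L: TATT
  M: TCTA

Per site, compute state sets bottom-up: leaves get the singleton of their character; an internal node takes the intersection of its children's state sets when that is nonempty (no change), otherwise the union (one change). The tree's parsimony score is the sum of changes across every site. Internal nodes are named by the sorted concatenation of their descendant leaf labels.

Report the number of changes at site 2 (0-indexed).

1

[col 0] DE: children D:{G}, E:{A} ∪→ {A,G}; cost 1
[col 0] DEM: children DE:{A,G}, M:{T} ∪→ {A,G,T}; cost 1
[col 0] DELM: children DEM:{A,G,T}, L:{T} ∩→ {T}; cost 0
[col 1] DE: children D:{C}, E:{A} ∪→ {A,C}; cost 1
[col 1] DEM: children DE:{A,C}, M:{C} ∩→ {C}; cost 0
[col 1] DELM: children DEM:{C}, L:{A} ∪→ {A,C}; cost 1
[col 2] DE: children D:{T}, E:{A} ∪→ {A,T}; cost 1
[col 2] DEM: children DE:{A,T}, M:{T} ∩→ {T}; cost 0
[col 2] DELM: children DEM:{T}, L:{T} ∩→ {T}; cost 0
[col 3] DE: children D:{T}, E:{C} ∪→ {C,T}; cost 1
[col 3] DEM: children DE:{C,T}, M:{A} ∪→ {A,C,T}; cost 1
[col 3] DELM: children DEM:{A,C,T}, L:{T} ∩→ {T}; cost 0
per-site changes: [2, 2, 1, 2]; total = 7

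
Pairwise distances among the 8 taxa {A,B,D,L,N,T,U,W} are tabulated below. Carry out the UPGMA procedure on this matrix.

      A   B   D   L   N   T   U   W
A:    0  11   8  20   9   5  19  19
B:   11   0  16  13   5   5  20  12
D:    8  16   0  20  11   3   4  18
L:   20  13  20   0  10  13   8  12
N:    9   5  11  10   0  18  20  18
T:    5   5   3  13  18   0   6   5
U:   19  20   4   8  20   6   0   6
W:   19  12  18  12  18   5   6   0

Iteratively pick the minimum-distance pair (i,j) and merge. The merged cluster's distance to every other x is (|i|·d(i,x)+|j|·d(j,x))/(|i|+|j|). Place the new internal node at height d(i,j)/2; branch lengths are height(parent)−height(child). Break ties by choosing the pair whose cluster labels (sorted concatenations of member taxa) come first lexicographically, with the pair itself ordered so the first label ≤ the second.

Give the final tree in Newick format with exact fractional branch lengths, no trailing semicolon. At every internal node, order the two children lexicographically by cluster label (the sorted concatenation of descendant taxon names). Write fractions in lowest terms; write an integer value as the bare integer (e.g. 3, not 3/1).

((A:5,(B:5/2,N:5/2):5/2):32/15,((((D:3/2,T:3/2):1,U:5/2):7/3,W:29/6):43/24,L:53/8):61/120)

step 1: merge (D,T) at d=3; branch lengths D→3/2, T→3/2; new cluster DT
  updated: d(A,DT)=13/2, d(B,DT)=21/2, d(DT,L)=33/2, d(DT,N)=29/2, d(DT,U)=5, d(DT,W)=23/2
step 2: merge (B,N) at d=5; branch lengths B→5/2, N→5/2; new cluster BN
  updated: d(A,BN)=10, d(BN,DT)=25/2, d(BN,L)=23/2, d(BN,U)=20, d(BN,W)=15
step 3: merge (DT,U) at d=5; branch lengths DT→1, U→5/2; new cluster DTU
  updated: d(A,DTU)=32/3, d(BN,DTU)=15, d(DTU,L)=41/3, d(DTU,W)=29/3
step 4: merge (DTU,W) at d=29/3; branch lengths DTU→7/3, W→29/6; new cluster DTUW
  updated: d(A,DTUW)=51/4, d(BN,DTUW)=15, d(DTUW,L)=53/4
step 5: merge (A,BN) at d=10; branch lengths A→5, BN→5/2; new cluster ABN
  updated: d(ABN,DTUW)=57/4, d(ABN,L)=43/3
step 6: merge (DTUW,L) at d=53/4; branch lengths DTUW→43/24, L→53/8; new cluster DLTUW
  updated: d(ABN,DLTUW)=214/15
step 7: merge (ABN,DLTUW) at d=214/15; branch lengths ABN→32/15, DLTUW→61/120; new cluster ABDLNTUW
final tree: ((A:5,(B:5/2,N:5/2):5/2):32/15,((((D:3/2,T:3/2):1,U:5/2):7/3,W:29/6):43/24,L:53/8):61/120)
total length: 1489/40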